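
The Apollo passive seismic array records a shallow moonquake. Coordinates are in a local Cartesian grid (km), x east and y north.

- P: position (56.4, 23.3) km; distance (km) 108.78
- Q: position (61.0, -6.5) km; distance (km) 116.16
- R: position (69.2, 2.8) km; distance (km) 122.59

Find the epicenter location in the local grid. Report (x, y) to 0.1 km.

Circle about each station: (x − 56.4)² + (y − 23.3)² = 108.78²; (x − 61.0)² + (y + 6.5)² = 116.16²; (x − 69.2)² + (y − 2.8)² = 122.59².
Subtracting pairs of circle equations eliminates x²+y² and gives linear equations (the radical axes):
9.2 x − 59.6 y = -1620.66
25.6 x − 41.0 y = -2122.59
Solving the 2×2 system: x ≈ -52.3, y ≈ 19.1 km.

-52.3 km east, 19.1 km north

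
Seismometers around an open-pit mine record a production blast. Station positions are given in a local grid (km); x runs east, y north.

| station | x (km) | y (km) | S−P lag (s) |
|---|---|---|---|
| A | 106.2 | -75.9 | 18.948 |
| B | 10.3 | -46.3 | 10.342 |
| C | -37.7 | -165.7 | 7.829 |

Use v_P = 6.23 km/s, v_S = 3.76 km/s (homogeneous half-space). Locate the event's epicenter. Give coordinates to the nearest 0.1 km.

(-71.9, -99.8)

Distance from S−P lag: d = Δt · v_P v_S / (v_P − v_S) = Δt · (6.23·3.76)/(6.23−3.76) ≈ 9.4837·Δt.
So d_A = 179.70, d_B = 98.08, d_C = 74.25 km.
Circle about each station: (x − 106.2)² + (y + 75.9)² = 179.70²; (x − 10.3)² + (y + 46.3)² = 98.08²; (x + 37.7)² + (y + 165.7)² = 74.25².
Subtracting the A equation from the B and C equations removes the quadratic terms:
-191.8 x + 59.2 y = 7882.93
-287.8 x − 179.6 y = 38617.56
Solving the 2×2 system: x ≈ -71.9, y ≈ -99.8 km.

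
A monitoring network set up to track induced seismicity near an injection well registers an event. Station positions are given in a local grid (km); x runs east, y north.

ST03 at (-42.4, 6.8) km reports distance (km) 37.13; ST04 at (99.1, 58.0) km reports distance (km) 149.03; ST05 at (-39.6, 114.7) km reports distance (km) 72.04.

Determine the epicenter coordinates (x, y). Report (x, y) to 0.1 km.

-49.2 km east, 43.3 km north

Circle about each station: (x + 42.4)² + (y − 6.8)² = 37.13²; (x − 99.1)² + (y − 58.0)² = 149.03²; (x + 39.6)² + (y − 114.7)² = 72.04².
Subtracting pairs of circle equations eliminates x²+y² and gives linear equations (the radical axes):
283.0 x + 102.4 y = -9490.49
5.6 x + 215.8 y = 9069.13
Solving the 2×2 system: x ≈ -49.2, y ≈ 43.3 km.
Check against ST03 (with the unrounded x, y): √((x + 42.4)²+(y − 6.8)²) = 37.13 ≈ 37.13 km. ✓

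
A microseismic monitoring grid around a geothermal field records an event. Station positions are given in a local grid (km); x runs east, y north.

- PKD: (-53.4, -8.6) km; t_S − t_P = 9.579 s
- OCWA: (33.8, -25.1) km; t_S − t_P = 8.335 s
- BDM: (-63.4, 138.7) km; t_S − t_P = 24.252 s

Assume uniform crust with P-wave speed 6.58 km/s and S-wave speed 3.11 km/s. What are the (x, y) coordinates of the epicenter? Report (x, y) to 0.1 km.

Distance from S−P lag: d = Δt · v_P v_S / (v_P − v_S) = Δt · (6.58·3.11)/(6.58−3.11) ≈ 5.8973·Δt.
So d_PKD = 56.49, d_OCWA = 49.15, d_BDM = 143.02 km.
Circle about each station: (x + 53.4)² + (y + 8.6)² = 56.49²; (x − 33.8)² + (y + 25.1)² = 49.15²; (x + 63.4)² + (y − 138.7)² = 143.02².
Subtracting the PKD equation from the OCWA and BDM equations removes the quadratic terms:
174.4 x − 33.0 y = -377.67
-20.0 x + 294.6 y = 3068.13
Solving the 2×2 system: x ≈ -0.2, y ≈ 10.4 km.

x ≈ -0.2 km, y ≈ 10.4 km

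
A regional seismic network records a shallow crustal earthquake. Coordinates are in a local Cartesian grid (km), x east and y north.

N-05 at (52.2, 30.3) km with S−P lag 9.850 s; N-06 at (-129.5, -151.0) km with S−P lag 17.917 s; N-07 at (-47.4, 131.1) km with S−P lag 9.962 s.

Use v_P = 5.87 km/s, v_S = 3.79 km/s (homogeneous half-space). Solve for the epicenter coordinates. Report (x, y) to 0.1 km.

(-53.0, 24.7)

Distance from S−P lag: d = Δt · v_P v_S / (v_P − v_S) = Δt · (5.87·3.79)/(5.87−3.79) ≈ 10.6958·Δt.
So d_N-05 = 105.35, d_N-06 = 191.64, d_N-07 = 106.55 km.
Circle about each station: (x − 52.2)² + (y − 30.3)² = 105.35²; (x + 129.5)² + (y + 151.0)² = 191.64²; (x + 47.4)² + (y − 131.1)² = 106.55².
Subtracting the N-05 equation from the N-06 and N-07 equations removes the quadratic terms:
-363.4 x − 362.6 y = 10301.05
-199.2 x + 201.6 y = 15536.76
Solving the 2×2 system: x ≈ -53.0, y ≈ 24.7 km.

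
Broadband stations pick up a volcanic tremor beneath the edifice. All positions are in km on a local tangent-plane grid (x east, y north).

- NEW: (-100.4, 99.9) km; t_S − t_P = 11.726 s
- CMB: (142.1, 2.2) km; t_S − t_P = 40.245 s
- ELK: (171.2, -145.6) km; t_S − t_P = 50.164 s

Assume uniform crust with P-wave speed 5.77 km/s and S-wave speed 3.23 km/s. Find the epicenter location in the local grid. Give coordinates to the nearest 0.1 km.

-151.8 km east, 30.9 km north

Distance from S−P lag: d = Δt · v_P v_S / (v_P − v_S) = Δt · (5.77·3.23)/(5.77−3.23) ≈ 7.3374·Δt.
So d_NEW = 86.04, d_CMB = 295.30, d_ELK = 368.08 km.
Circle about each station: (x + 100.4)² + (y − 99.9)² = 86.04²; (x − 142.1)² + (y − 2.2)² = 295.30²; (x − 171.2)² + (y + 145.6)² = 368.08².
Subtracting pairs of circle equations eliminates x²+y² and gives linear equations (the radical axes):
485.0 x − 195.4 y = -79662.13
543.2 x − 491.0 y = -97631.37
Solving the 2×2 system: x ≈ -151.8, y ≈ 30.9 km.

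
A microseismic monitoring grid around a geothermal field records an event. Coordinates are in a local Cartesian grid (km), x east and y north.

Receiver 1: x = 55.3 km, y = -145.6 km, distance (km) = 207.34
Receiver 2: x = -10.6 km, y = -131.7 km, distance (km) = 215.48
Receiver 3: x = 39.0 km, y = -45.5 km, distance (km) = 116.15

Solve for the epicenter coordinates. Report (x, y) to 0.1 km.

(90.1, 58.8)

Circle about each station: (x − 55.3)² + (y + 145.6)² = 207.34²; (x + 10.6)² + (y + 131.7)² = 215.48²; (x − 39.0)² + (y + 45.5)² = 116.15².
Subtracting the Receiver 1 equation from the Receiver 2 and Receiver 3 equations removes the quadratic terms:
-131.8 x + 27.8 y = -10241.95
-32.6 x + 200.2 y = 8832.85
Solving the 2×2 system: x ≈ 90.1, y ≈ 58.8 km.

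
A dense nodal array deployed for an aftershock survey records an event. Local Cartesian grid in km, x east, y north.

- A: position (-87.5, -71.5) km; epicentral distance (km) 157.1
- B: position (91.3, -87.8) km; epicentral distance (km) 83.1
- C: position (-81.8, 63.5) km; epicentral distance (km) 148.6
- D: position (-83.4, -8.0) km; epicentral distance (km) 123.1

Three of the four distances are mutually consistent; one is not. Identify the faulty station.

Solve using three stations at a time. Using B, C, D (subtract circle equations pairwise → linear system) gives (x, y) ≈ (38.7, -23.4).
Distances from that point to each station vs reported:
  A: calculated 135.1 vs reported 157.1 → residual 22.0 km
  B: calculated 83.1 vs reported 83.1 → residual 0.0 km
  C: calculated 148.6 vs reported 148.6 → residual 0.0 km
  D: calculated 123.1 vs reported 123.1 → residual 0.0 km
B, C, D are mutually consistent (residuals ≈ 0); A is off by 22.0 km.

A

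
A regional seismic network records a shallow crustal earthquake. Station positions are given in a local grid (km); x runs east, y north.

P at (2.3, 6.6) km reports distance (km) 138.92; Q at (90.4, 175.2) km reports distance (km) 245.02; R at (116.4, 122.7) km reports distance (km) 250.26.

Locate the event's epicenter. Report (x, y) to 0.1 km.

-125.9 km east, 60.1 km north

Circle about each station: (x − 2.3)² + (y − 6.6)² = 138.92²; (x − 90.4)² + (y − 175.2)² = 245.02²; (x − 116.4)² + (y − 122.7)² = 250.26².
Subtracting pairs of circle equations eliminates x²+y² and gives linear equations (the radical axes):
176.2 x + 337.2 y = -1917.68
228.2 x + 232.2 y = -14775.90
Solving the 2×2 system: x ≈ -125.9, y ≈ 60.1 km.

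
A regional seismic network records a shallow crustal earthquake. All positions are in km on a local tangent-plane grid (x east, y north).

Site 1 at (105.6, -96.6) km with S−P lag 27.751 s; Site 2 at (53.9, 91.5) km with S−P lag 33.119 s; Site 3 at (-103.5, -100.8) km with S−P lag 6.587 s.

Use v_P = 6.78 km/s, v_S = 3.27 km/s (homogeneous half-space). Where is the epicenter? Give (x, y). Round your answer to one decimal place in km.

Distance from S−P lag: d = Δt · v_P v_S / (v_P − v_S) = Δt · (6.78·3.27)/(6.78−3.27) ≈ 6.3164·Δt.
So d_Site 1 = 175.29, d_Site 2 = 209.19, d_Site 3 = 41.61 km.
Circle about each station: (x − 105.6)² + (y + 96.6)² = 175.29²; (x − 53.9)² + (y − 91.5)² = 209.19²; (x + 103.5)² + (y + 100.8)² = 41.61².
Subtracting the Site 1 equation from the Site 2 and Site 3 equations removes the quadratic terms:
-103.4 x + 376.2 y = -22239.33
-418.2 x − 8.4 y = 29385.16
Solving the 2×2 system: x ≈ -68.7, y ≈ -78.0 km.
Check against Site 1 (with the unrounded x, y): √((x − 105.6)²+(y + 96.6)²) = 175.29 ≈ 175.29 km. ✓

x ≈ -68.7 km, y ≈ -78.0 km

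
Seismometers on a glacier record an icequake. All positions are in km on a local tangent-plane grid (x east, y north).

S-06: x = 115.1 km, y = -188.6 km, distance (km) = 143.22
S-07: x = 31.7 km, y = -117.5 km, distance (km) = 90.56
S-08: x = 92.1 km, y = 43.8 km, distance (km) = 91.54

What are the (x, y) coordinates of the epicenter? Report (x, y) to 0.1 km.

89.4 km east, -47.7 km north

Circle about each station: (x − 115.1)² + (y + 188.6)² = 143.22²; (x − 31.7)² + (y + 117.5)² = 90.56²; (x − 92.1)² + (y − 43.8)² = 91.54².
Subtracting pairs of circle equations eliminates x²+y² and gives linear equations (the radical axes):
-166.8 x + 142.2 y = -21695.98
-46.0 x + 464.8 y = -26284.72
Solving the 2×2 system: x ≈ 89.4, y ≈ -47.7 km.
Check against S-06 (with the unrounded x, y): √((x − 115.1)²+(y + 188.6)²) = 143.22 ≈ 143.22 km. ✓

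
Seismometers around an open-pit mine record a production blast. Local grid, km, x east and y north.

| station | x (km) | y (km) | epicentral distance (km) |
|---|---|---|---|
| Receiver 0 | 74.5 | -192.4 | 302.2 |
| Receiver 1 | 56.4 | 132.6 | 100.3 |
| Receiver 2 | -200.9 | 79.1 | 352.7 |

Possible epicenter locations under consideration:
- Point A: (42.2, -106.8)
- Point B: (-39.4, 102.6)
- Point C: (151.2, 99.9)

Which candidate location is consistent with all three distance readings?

Point C

For each candidate, compare |candidate − station| to the reported distance:
Point A: residuals Receiver 0 210.7, Receiver 1 139.5, Receiver 2 46.7 → max 210.7 km
Point B: residuals Receiver 0 14.0, Receiver 1 0.1, Receiver 2 189.5 → max 189.5 km
Point C: residuals Receiver 0 0.0, Receiver 1 0.0, Receiver 2 0.0 → max 0.0 km
Only Point C has all residuals ≈ 0.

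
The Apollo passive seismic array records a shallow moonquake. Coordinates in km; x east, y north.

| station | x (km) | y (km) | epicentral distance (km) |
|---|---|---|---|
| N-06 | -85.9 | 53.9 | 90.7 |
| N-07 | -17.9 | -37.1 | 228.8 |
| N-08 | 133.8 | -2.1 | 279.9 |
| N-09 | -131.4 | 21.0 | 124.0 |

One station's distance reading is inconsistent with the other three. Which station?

N-07

Solve using three stations at a time. Using N-06, N-08, N-09 (subtract circle equations pairwise → linear system) gives (x, y) ≈ (-105.9, 142.4).
Distances from that point to each station vs reported:
  N-06: calculated 90.7 vs reported 90.7 → residual 0.0 km
  N-07: calculated 199.9 vs reported 228.8 → residual 28.9 km
  N-08: calculated 279.9 vs reported 279.9 → residual 0.0 km
  N-09: calculated 124.0 vs reported 124.0 → residual 0.0 km
N-06, N-08, N-09 are mutually consistent (residuals ≈ 0); N-07 is off by 28.9 km.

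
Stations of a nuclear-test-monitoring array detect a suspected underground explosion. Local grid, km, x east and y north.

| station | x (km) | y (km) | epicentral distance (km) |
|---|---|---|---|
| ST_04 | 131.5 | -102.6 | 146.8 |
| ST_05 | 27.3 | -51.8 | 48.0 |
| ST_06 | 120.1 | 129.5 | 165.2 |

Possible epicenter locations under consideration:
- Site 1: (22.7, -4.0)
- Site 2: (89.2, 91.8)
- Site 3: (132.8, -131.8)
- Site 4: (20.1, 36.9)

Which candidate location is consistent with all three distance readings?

For each candidate, compare |candidate − station| to the reported distance:
Site 1: residuals ST_04 0.0, ST_05 0.0, ST_06 0.1 → max 0.1 km
Site 2: residuals ST_04 52.1, ST_05 108.4, ST_06 116.5 → max 116.5 km
Site 3: residuals ST_04 117.6, ST_05 84.4, ST_06 96.4 → max 117.6 km
Site 4: residuals ST_04 31.7, ST_05 41.0, ST_06 28.9 → max 41.0 km
Only Site 1 has all residuals ≈ 0.

Site 1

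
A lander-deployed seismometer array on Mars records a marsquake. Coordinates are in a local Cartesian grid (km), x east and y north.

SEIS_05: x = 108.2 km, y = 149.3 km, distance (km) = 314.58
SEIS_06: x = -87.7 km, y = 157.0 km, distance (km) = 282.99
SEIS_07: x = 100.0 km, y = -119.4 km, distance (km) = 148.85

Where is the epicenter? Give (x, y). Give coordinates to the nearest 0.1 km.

Circle about each station: (x − 108.2)² + (y − 149.3)² = 314.58²; (x + 87.7)² + (y − 157.0)² = 282.99²; (x − 100.0)² + (y + 119.4)² = 148.85².
Subtracting the SEIS_05 equation from the SEIS_06 and SEIS_07 equations removes the quadratic terms:
-391.8 x + 15.4 y = 17219.80
-16.4 x − 537.4 y = 67062.88
Solving the 2×2 system: x ≈ -48.8, y ≈ -123.3 km.

(-48.8, -123.3)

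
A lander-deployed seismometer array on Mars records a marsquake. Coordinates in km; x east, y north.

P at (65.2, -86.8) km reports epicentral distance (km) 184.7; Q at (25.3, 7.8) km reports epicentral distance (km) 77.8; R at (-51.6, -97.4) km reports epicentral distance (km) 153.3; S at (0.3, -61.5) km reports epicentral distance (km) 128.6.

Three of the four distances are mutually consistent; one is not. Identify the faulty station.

Q

Solve using three stations at a time. Using P, R, S (subtract circle equations pairwise → linear system) gives (x, y) ≈ (-52.0, 55.7).
Distances from that point to each station vs reported:
  P: calculated 184.5 vs reported 184.7 → residual 0.2 km
  Q: calculated 91.0 vs reported 77.8 → residual 13.2 km
  R: calculated 153.1 vs reported 153.3 → residual 0.2 km
  S: calculated 128.3 vs reported 128.6 → residual 0.3 km
P, R, S are mutually consistent (residuals ≈ 0); Q is off by 13.2 km.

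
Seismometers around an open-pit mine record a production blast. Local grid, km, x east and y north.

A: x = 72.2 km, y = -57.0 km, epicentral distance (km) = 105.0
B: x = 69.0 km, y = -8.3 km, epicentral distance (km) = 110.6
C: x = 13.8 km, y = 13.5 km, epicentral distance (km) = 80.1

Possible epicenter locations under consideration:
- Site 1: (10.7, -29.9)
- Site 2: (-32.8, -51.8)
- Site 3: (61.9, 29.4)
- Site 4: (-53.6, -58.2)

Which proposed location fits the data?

For each candidate, compare |candidate − station| to the reported distance:
Site 1: residuals A 37.8, B 48.4, C 36.6 → max 48.4 km
Site 2: residuals A 0.1, B 0.1, C 0.1 → max 0.1 km
Site 3: residuals A 18.0, B 72.2, C 29.4 → max 72.2 km
Site 4: residuals A 20.8, B 21.8, C 18.3 → max 21.8 km
Only Site 2 has all residuals ≈ 0.

Site 2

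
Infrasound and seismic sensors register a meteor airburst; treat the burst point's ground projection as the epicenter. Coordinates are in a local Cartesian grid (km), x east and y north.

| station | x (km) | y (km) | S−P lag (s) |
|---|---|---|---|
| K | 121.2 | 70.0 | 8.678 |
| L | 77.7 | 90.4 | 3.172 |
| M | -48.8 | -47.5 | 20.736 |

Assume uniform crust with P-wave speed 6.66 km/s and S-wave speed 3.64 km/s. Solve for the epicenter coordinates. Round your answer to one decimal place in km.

53.0 km east, 84.2 km north

Distance from S−P lag: d = Δt · v_P v_S / (v_P − v_S) = Δt · (6.66·3.64)/(6.66−3.64) ≈ 8.0273·Δt.
So d_K = 69.66, d_L = 25.46, d_M = 166.45 km.
Circle about each station: (x − 121.2)² + (y − 70.0)² = 69.66²; (x − 77.7)² + (y − 90.4)² = 25.46²; (x + 48.8)² + (y + 47.5)² = 166.45².
Subtracting the K equation from the L and M equations removes the quadratic terms:
-87.0 x + 40.8 y = -1175.69
-340.0 x − 235.0 y = -37804.84
Solving the 2×2 system: x ≈ 53.0, y ≈ 84.2 km.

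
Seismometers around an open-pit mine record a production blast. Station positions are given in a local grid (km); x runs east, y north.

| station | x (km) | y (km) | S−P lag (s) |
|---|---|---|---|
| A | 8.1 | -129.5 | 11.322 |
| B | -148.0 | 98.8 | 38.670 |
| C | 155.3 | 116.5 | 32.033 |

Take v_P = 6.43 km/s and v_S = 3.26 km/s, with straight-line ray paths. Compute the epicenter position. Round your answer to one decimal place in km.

Distance from S−P lag: d = Δt · v_P v_S / (v_P − v_S) = Δt · (6.43·3.26)/(6.43−3.26) ≈ 6.6126·Δt.
So d_A = 74.87, d_B = 255.71, d_C = 211.82 km.
Circle about each station: (x − 8.1)² + (y + 129.5)² = 74.87²; (x + 148.0)² + (y − 98.8)² = 255.71²; (x − 155.3)² + (y − 116.5)² = 211.82².
Subtracting pairs of circle equations eliminates x²+y² and gives linear equations (the radical axes):
-312.2 x + 456.6 y = -44952.51
294.4 x + 492.0 y = -18407.72
Solving the 2×2 system: x ≈ 47.6, y ≈ -65.9 km.

47.6 km east, -65.9 km north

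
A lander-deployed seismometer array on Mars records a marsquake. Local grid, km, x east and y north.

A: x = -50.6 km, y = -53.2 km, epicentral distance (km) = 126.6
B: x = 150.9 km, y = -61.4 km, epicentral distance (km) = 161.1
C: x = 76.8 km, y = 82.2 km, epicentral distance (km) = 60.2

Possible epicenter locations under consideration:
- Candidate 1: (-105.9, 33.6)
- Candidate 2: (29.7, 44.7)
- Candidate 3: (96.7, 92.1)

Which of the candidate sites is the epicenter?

For each candidate, compare |candidate − station| to the reported distance:
Candidate 1: residuals A 23.7, B 112.7, C 128.9 → max 128.9 km
Candidate 2: residuals A 0.0, B 0.0, C 0.0 → max 0.0 km
Candidate 3: residuals A 80.3, B 1.7, C 38.0 → max 80.3 km
Only Candidate 2 has all residuals ≈ 0.

Candidate 2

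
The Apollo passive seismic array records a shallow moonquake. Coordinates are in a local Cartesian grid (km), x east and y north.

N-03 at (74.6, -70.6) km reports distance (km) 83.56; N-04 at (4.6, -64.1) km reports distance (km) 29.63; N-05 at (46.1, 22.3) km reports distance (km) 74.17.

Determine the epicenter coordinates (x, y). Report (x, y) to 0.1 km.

-1.0 km east, -35.0 km north

Circle about each station: (x − 74.6)² + (y + 70.6)² = 83.56²; (x − 4.6)² + (y + 64.1)² = 29.63²; (x − 46.1)² + (y − 22.3)² = 74.17².
Subtracting the N-03 equation from the N-04 and N-05 equations removes the quadratic terms:
-140.0 x + 13.0 y = -315.21
-57.0 x + 185.8 y = -6445.94
Solving the 2×2 system: x ≈ -1.0, y ≈ -35.0 km.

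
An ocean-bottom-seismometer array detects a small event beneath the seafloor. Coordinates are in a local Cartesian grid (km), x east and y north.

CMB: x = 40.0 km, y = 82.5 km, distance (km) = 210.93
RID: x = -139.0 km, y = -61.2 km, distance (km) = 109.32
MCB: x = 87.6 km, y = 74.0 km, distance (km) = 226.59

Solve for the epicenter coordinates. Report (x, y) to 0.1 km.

(-42.1, -111.8)

Circle about each station: (x − 40.0)² + (y − 82.5)² = 210.93²; (x + 139.0)² + (y + 61.2)² = 109.32²; (x − 87.6)² + (y − 74.0)² = 226.59².
Subtracting pairs of circle equations eliminates x²+y² and gives linear equations (the radical axes):
-358.0 x − 287.4 y = 47200.79
95.2 x − 17.0 y = -2108.05
Solving the 2×2 system: x ≈ -42.1, y ≈ -111.8 km.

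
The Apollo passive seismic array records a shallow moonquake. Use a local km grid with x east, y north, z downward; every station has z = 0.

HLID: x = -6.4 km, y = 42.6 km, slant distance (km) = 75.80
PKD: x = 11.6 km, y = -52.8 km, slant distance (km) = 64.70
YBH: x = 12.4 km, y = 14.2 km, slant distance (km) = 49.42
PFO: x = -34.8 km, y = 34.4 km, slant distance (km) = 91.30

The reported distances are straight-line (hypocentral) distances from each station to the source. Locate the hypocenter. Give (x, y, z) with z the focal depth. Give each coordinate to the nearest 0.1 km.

x ≈ 38.0 km, y ≈ -6.6 km, depth ≈ 36.8 km

Each station gives a sphere (x−x_i)² + (y−y_i)² + z² = d_i² (stations at z=0).
Subtracting the HLID sphere from PKD and YBH: z² cancels, leaving linear equations in x and y:
36.0 x − 190.8 y = 2626.23
37.6 x − 56.8 y = 1802.98
Solving: x ≈ 37.986, y ≈ -6.597 km (keep extra digits for the depth step; rounded: 38.0, -6.6).
Then from the HLID sphere: z² = 75.80² − (x + 6.4)² − (y − 42.6)² with x = 37.986, y = -6.597, so z ≈ 36.813 ≈ 36.8 km.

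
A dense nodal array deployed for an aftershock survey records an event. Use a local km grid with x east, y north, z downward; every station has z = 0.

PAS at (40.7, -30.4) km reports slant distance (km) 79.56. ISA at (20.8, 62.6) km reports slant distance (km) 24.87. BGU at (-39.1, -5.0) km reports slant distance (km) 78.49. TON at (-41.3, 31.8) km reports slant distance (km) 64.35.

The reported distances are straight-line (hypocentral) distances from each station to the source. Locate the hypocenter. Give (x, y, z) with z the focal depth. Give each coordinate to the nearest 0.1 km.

Each station gives a sphere (x−x_i)² + (y−y_i)² + z² = d_i² (stations at z=0).
Subtracting the PAS sphere from ISA and BGU: z² cancels, leaving linear equations in x and y:
-39.8 x + 186.0 y = 7482.03
-159.6 x + 50.8 y = -857.73
Solving: x ≈ 19.507, y ≈ 44.400 km (keep extra digits for the depth step; rounded: 19.5, 44.4).
Then from the PAS sphere: z² = 79.56² − (x − 40.7)² − (y + 30.4)² with x = 19.507, y = 44.400, so z ≈ 16.900 ≈ 16.9 km.

x ≈ 19.5 km, y ≈ 44.4 km, depth ≈ 16.9 km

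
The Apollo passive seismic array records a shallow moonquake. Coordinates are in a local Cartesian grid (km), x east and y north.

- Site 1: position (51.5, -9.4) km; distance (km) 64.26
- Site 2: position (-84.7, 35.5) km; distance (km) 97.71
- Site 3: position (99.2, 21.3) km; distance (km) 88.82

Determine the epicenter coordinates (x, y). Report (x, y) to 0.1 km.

Circle about each station: (x − 51.5)² + (y + 9.4)² = 64.26²; (x + 84.7)² + (y − 35.5)² = 97.71²; (x − 99.2)² + (y − 21.3)² = 88.82².
Subtracting pairs of circle equations eliminates x²+y² and gives linear equations (the radical axes):
-272.4 x + 89.8 y = 275.83
95.4 x + 61.4 y = 3794.08
Solving the 2×2 system: x ≈ 12.8, y ≈ 41.9 km.
Check against Site 1 (with the unrounded x, y): √((x − 51.5)²+(y + 9.4)²) = 64.26 ≈ 64.26 km. ✓

x ≈ 12.8 km, y ≈ 41.9 km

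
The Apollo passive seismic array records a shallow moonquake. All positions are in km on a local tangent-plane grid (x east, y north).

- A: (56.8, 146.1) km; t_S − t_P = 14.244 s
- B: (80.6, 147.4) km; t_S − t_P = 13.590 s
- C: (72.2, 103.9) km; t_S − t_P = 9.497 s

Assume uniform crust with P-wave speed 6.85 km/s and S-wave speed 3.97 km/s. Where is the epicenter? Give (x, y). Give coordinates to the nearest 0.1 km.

Distance from S−P lag: d = Δt · v_P v_S / (v_P − v_S) = Δt · (6.85·3.97)/(6.85−3.97) ≈ 9.4425·Δt.
So d_A = 134.50, d_B = 128.32, d_C = 89.68 km.
Circle about each station: (x − 56.8)² + (y − 146.1)² = 134.50²; (x − 80.6)² + (y − 147.4)² = 128.32²; (x − 72.2)² + (y − 103.9)² = 89.68².
Subtracting pairs of circle equations eliminates x²+y² and gives linear equations (the radical axes):
47.6 x + 2.6 y = 5275.90
30.8 x − 84.4 y = 1484.35
Solving the 2×2 system: x ≈ 109.6, y ≈ 22.4 km.

109.6 km east, 22.4 km north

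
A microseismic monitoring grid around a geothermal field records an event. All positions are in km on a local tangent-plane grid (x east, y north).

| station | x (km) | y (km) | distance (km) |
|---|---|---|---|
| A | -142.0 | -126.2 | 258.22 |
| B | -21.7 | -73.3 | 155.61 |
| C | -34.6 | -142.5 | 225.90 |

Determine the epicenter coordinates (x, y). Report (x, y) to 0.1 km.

x ≈ 16.7 km, y ≈ 77.5 km

Circle about each station: (x + 142.0)² + (y + 126.2)² = 258.22²; (x + 21.7)² + (y + 73.3)² = 155.61²; (x + 34.6)² + (y + 142.5)² = 225.90².
Subtracting the A equation from the B and C equations removes the quadratic terms:
240.6 x + 105.8 y = 12216.44
214.8 x − 32.6 y = 1059.73
Solving the 2×2 system: x ≈ 16.7, y ≈ 77.5 km.
Check against A (with the unrounded x, y): √((x + 142.0)²+(y + 126.2)²) = 258.22 ≈ 258.22 km. ✓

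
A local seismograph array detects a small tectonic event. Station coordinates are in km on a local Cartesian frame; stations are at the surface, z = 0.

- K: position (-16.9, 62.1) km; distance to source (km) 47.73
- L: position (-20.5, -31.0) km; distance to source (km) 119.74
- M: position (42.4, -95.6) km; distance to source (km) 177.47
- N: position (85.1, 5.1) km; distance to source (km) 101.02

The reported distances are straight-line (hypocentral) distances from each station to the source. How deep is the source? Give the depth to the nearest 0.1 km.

z ≈ 24.5 km

Each station gives a sphere (x−x_i)² + (y−y_i)² + z² = d_i² (stations at z=0).
Subtracting the K sphere from L and M: z² cancels, leaving linear equations in x and y:
-7.2 x − 186.2 y = -14820.28
118.6 x − 315.4 y = -22422.35
Solving: x ≈ 20.501, y ≈ 78.801 km (keep extra digits for the depth step; rounded: 20.5, 78.8).
Then from the K sphere: z² = 47.73² − (x + 16.9)² − (y − 62.1)² with x = 20.501, y = 78.801, so z ≈ 24.503 ≈ 24.5 km.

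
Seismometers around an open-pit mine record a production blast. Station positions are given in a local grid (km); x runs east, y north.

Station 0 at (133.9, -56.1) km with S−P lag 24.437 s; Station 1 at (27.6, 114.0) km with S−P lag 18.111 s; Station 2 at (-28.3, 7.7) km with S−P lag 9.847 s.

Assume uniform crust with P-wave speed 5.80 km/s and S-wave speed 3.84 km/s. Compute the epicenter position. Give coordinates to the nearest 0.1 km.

Distance from S−P lag: d = Δt · v_P v_S / (v_P − v_S) = Δt · (5.80·3.84)/(5.80−3.84) ≈ 11.3633·Δt.
So d_Station 0 = 277.68, d_Station 1 = 205.80, d_Station 2 = 111.89 km.
Circle about each station: (x − 133.9)² + (y + 56.1)² = 277.68²; (x − 27.6)² + (y − 114.0)² = 205.80²; (x + 28.3)² + (y − 7.7)² = 111.89².
Subtracting the Station 0 equation from the Station 1 and Station 2 equations removes the quadratic terms:
-212.6 x + 340.2 y = 27433.88
-324.4 x + 127.6 y = 44370.57
Solving the 2×2 system: x ≈ -139.3, y ≈ -6.4 km.

x ≈ -139.3 km, y ≈ -6.4 km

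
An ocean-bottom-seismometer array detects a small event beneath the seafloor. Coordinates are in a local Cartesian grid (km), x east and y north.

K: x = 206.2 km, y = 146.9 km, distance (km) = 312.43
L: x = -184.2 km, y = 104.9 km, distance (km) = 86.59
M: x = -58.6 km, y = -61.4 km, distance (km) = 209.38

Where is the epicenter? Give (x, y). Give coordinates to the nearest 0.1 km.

Circle about each station: (x − 206.2)² + (y − 146.9)² = 312.43²; (x + 184.2)² + (y − 104.9)² = 86.59²; (x + 58.6)² + (y + 61.4)² = 209.38².
Subtracting pairs of circle equations eliminates x²+y² and gives linear equations (the radical axes):
-780.8 x − 84.0 y = 70950.28
-529.6 x − 416.6 y = -3121.61
Solving the 2×2 system: x ≈ -106.2, y ≈ 142.5 km.

(-106.2, 142.5)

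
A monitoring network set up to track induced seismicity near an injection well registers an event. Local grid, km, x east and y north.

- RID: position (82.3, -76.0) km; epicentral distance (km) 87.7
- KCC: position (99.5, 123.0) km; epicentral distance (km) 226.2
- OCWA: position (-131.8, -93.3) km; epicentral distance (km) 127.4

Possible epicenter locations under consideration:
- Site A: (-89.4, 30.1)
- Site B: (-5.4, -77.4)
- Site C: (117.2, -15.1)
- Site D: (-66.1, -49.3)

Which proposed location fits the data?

For each candidate, compare |candidate − station| to the reported distance:
Site A: residuals RID 114.1, KCC 15.7, OCWA 3.1 → max 114.1 km
Site B: residuals RID 0.0, KCC 0.0, OCWA 0.0 → max 0.0 km
Site C: residuals RID 17.5, KCC 87.0, OCWA 133.6 → max 133.6 km
Site D: residuals RID 63.1, KCC 12.8, OCWA 48.3 → max 63.1 km
Only Site B has all residuals ≈ 0.

Site B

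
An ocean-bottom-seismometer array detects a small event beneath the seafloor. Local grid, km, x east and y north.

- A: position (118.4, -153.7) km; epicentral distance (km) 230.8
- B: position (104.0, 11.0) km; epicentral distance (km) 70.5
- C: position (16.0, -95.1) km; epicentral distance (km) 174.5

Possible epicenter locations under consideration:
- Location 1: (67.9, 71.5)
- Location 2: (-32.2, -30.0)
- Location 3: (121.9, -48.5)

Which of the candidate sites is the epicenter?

Location 1

For each candidate, compare |candidate − station| to the reported distance:
Location 1: residuals A 0.0, B 0.0, C 0.0 → max 0.0 km
Location 2: residuals A 35.9, B 71.7, C 93.5 → max 93.5 km
Location 3: residuals A 125.5, B 8.4, C 58.8 → max 125.5 km
Only Location 1 has all residuals ≈ 0.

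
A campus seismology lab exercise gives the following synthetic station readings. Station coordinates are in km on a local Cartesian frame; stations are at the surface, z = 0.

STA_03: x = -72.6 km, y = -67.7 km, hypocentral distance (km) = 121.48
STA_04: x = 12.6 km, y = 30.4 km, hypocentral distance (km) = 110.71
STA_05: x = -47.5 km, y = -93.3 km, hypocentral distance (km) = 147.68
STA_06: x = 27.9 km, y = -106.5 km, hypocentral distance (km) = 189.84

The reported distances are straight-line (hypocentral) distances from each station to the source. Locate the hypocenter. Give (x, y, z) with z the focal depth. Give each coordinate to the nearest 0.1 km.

Each station gives a sphere (x−x_i)² + (y−y_i)² + z² = d_i² (stations at z=0).
Subtracting the STA_03 sphere from STA_04 and STA_05: z² cancels, leaving linear equations in x and y:
170.4 x + 196.2 y = -6270.44
50.2 x − 51.2 y = -5944.90
Solving: x ≈ -80.083, y ≈ 37.593 km (keep extra digits for the depth step; rounded: -80.1, 37.6).
Then from the STA_03 sphere: z² = 121.48² − (x + 72.6)² − (y + 67.7)² with x = -80.083, y = 37.593, so z ≈ 60.123 ≈ 60.1 km.
Check against STA_06 (with the unrounded solution): distance 189.84 ≈ 189.84 km. ✓

x ≈ -80.1 km, y ≈ 37.6 km, depth ≈ 60.1 km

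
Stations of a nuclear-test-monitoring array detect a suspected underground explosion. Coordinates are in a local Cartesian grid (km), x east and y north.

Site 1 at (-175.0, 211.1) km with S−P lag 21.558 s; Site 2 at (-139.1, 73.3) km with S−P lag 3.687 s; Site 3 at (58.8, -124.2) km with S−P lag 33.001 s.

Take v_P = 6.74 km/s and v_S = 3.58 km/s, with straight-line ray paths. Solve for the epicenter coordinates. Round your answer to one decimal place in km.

x ≈ -115.8 km, y ≈ 57.5 km

Distance from S−P lag: d = Δt · v_P v_S / (v_P − v_S) = Δt · (6.74·3.58)/(6.74−3.58) ≈ 7.6358·Δt.
So d_Site 1 = 164.61, d_Site 2 = 28.15, d_Site 3 = 251.99 km.
Circle about each station: (x + 175.0)² + (y − 211.1)² = 164.61²; (x + 139.1)² + (y − 73.3)² = 28.15²; (x − 58.8)² + (y + 124.2)² = 251.99².
Subtracting pairs of circle equations eliminates x²+y² and gives linear equations (the radical axes):
71.8 x − 275.6 y = -24162.48
467.6 x − 670.6 y = -92707.64
Solving the 2×2 system: x ≈ -115.8, y ≈ 57.5 km.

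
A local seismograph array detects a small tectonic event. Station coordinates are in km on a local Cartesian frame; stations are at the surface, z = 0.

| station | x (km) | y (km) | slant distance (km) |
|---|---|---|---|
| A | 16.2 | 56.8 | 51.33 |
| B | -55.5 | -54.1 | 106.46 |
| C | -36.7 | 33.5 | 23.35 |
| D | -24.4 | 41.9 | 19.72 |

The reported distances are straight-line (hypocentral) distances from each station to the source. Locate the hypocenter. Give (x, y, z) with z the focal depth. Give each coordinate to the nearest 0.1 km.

x ≈ -31.3 km, y ≈ 48.1 km, depth ≈ 17.4 km

Each station gives a sphere (x−x_i)² + (y−y_i)² + z² = d_i² (stations at z=0).
Subtracting the A sphere from B and C: z² cancels, leaving linear equations in x and y:
-143.4 x − 221.8 y = -6180.58
-105.8 x − 46.6 y = 1070.01
Solving: x ≈ -31.300, y ≈ 48.102 km (keep extra digits for the depth step; rounded: -31.3, 48.1).
Then from the A sphere: z² = 51.33² − (x − 16.2)² − (y − 56.8)² with x = -31.300, y = 48.102, so z ≈ 17.403 ≈ 17.4 km.
Check against D (with the unrounded solution): distance 19.72 ≈ 19.72 km. ✓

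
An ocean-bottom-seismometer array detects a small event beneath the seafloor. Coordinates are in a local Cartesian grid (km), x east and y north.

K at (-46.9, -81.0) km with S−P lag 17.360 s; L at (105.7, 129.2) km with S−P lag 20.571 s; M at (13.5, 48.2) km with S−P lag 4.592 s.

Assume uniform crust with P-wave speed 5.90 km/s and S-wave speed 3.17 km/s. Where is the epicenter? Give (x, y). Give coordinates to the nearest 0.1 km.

(19.9, 17.4)

Distance from S−P lag: d = Δt · v_P v_S / (v_P − v_S) = Δt · (5.90·3.17)/(5.90−3.17) ≈ 6.8509·Δt.
So d_K = 118.93, d_L = 140.93, d_M = 31.46 km.
Circle about each station: (x + 46.9)² + (y + 81.0)² = 118.93²; (x − 105.7)² + (y − 129.2)² = 140.93²; (x − 13.5)² + (y − 48.2)² = 31.46².
Subtracting pairs of circle equations eliminates x²+y² and gives linear equations (the radical axes):
305.2 x + 420.4 y = 13387.60
120.8 x + 258.4 y = 6899.49
Solving the 2×2 system: x ≈ 19.9, y ≈ 17.4 km.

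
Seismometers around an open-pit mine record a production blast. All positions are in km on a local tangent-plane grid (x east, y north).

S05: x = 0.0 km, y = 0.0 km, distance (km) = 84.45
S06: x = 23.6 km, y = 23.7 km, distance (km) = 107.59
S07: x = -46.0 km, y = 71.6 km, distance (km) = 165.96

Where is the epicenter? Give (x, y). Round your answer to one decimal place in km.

13.3 km east, -83.4 km north

Circle about each station: x² + y² = 84.45²; (x − 23.6)² + (y − 23.7)² = 107.59²; (x + 46.0)² + (y − 71.6)² = 165.96².
Subtracting pairs of circle equations eliminates x²+y² and gives linear equations (the radical axes):
47.2 x + 47.4 y = -3325.16
-92.0 x + 143.2 y = -13168.36
Solving the 2×2 system: x ≈ 13.3, y ≈ -83.4 km.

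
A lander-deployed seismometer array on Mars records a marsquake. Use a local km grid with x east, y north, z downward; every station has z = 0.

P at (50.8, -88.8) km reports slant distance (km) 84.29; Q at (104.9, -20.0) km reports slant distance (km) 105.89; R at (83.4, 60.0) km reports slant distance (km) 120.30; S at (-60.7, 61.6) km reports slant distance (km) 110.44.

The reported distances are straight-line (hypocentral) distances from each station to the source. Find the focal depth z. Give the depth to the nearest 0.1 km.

Each station gives a sphere (x−x_i)² + (y−y_i)² + z² = d_i² (stations at z=0).
Subtracting the P sphere from Q and R: z² cancels, leaving linear equations in x and y:
108.2 x + 137.6 y = -3169.96
65.2 x + 297.6 y = -7277.81
Solving: x ≈ 2.499, y ≈ -25.002 km (keep extra digits for the depth step; rounded: 2.5, -25.0).
Then from the P sphere: z² = 84.29² − (x − 50.8)² − (y + 88.8)² with x = 2.499, y = -25.002, so z ≈ 26.488 ≈ 26.5 km.

z ≈ 26.5 km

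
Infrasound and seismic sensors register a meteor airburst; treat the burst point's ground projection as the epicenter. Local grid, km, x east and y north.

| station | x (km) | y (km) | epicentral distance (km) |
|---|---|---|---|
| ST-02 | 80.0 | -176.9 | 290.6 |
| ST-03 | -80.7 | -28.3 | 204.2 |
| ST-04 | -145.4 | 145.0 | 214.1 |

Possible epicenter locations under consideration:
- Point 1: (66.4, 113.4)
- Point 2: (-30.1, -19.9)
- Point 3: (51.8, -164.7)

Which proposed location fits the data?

For each candidate, compare |candidate − station| to the reported distance:
Point 1: residuals ST-02 0.0, ST-03 0.0, ST-04 0.0 → max 0.0 km
Point 2: residuals ST-02 98.8, ST-03 152.9, ST-04 12.9 → max 152.9 km
Point 3: residuals ST-02 259.9, ST-03 14.0, ST-04 153.1 → max 259.9 km
Only Point 1 has all residuals ≈ 0.

Point 1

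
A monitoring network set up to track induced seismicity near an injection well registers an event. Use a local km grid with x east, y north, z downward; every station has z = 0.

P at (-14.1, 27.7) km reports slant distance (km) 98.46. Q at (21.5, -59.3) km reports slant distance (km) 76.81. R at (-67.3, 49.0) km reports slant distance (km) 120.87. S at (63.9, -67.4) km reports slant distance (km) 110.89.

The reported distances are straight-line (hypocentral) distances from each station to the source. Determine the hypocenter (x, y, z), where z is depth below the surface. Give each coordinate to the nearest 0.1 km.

Each station gives a sphere (x−x_i)² + (y−y_i)² + z² = d_i² (stations at z=0).
Subtracting the P sphere from Q and R: z² cancels, leaving linear equations in x and y:
71.2 x − 174.0 y = 6807.24
-106.4 x + 42.6 y = 1049.00
Solving: x ≈ -30.523, y ≈ -51.612 km (keep extra digits for the depth step; rounded: -30.5, -51.6).
Then from the P sphere: z² = 98.46² − (x + 14.1)² − (y − 27.7)² with x = -30.523, y = -51.612, so z ≈ 55.984 ≈ 56.0 km.

x ≈ -30.5 km, y ≈ -51.6 km, depth ≈ 56.0 km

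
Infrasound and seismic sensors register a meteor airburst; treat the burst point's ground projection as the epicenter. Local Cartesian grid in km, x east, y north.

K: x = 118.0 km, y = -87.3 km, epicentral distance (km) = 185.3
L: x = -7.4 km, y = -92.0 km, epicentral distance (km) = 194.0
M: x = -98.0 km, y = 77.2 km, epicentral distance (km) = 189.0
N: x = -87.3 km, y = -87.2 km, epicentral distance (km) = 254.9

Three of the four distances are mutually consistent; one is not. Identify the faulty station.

Solve using three stations at a time. Using K, M, N (subtract circle equations pairwise → linear system) gives (x, y) ≈ (90.1, 95.9).
Distances from that point to each station vs reported:
  K: calculated 185.3 vs reported 185.3 → residual 0.0 km
  L: calculated 211.6 vs reported 194.0 → residual 17.6 km
  M: calculated 189.0 vs reported 189.0 → residual 0.0 km
  N: calculated 254.9 vs reported 254.9 → residual 0.0 km
K, M, N are mutually consistent (residuals ≈ 0); L is off by 17.6 km.

L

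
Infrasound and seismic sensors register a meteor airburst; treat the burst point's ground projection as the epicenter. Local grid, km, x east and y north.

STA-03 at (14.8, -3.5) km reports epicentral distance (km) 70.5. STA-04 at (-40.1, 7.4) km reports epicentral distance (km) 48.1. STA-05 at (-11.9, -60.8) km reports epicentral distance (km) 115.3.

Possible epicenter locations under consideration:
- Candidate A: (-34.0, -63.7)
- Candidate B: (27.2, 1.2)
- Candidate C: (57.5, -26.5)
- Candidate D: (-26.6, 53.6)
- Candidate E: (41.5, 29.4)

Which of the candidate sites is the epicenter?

Candidate D

For each candidate, compare |candidate − station| to the reported distance:
Candidate A: residuals STA-03 7.0, STA-04 23.3, STA-05 93.0 → max 93.0 km
Candidate B: residuals STA-03 57.2, STA-04 19.5, STA-05 42.0 → max 57.2 km
Candidate C: residuals STA-03 22.0, STA-04 55.2, STA-05 37.9 → max 55.2 km
Candidate D: residuals STA-03 0.0, STA-04 0.0, STA-05 0.0 → max 0.0 km
Candidate E: residuals STA-03 28.1, STA-04 36.4, STA-05 10.5 → max 36.4 km
Only Candidate D has all residuals ≈ 0.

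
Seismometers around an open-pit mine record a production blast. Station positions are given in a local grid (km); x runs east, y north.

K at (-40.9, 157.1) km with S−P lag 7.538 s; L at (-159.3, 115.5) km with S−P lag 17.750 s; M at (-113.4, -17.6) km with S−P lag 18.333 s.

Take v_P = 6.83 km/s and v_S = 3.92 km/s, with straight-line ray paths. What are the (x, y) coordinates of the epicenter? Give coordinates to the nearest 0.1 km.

Distance from S−P lag: d = Δt · v_P v_S / (v_P − v_S) = Δt · (6.83·3.92)/(6.83−3.92) ≈ 9.2005·Δt.
So d_K = 69.35, d_L = 163.31, d_M = 168.67 km.
Circle about each station: (x + 40.9)² + (y − 157.1)² = 69.35²; (x + 159.3)² + (y − 115.5)² = 163.31²; (x + 113.4)² + (y + 17.6)² = 168.67².
Subtracting pairs of circle equations eliminates x²+y² and gives linear equations (the radical axes):
-236.8 x − 83.2 y = -9497.21
-145.0 x − 349.4 y = -36824.05
Solving the 2×2 system: x ≈ 3.6, y ≈ 103.9 km.

x ≈ 3.6 km, y ≈ 103.9 km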